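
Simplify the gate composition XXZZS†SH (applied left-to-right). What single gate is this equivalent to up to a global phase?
H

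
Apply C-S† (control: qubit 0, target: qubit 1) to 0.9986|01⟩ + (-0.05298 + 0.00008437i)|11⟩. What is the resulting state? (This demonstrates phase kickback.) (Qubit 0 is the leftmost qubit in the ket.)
0.9986|01⟩ + (0.00008437 + 0.05298i)|11⟩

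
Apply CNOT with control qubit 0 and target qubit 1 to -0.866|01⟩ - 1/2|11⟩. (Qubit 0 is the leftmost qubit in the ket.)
-0.866|01⟩ - 1/2|10⟩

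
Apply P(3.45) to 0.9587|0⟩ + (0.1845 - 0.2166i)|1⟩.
0.9587|0⟩ + (-0.2415 + 0.1504i)|1⟩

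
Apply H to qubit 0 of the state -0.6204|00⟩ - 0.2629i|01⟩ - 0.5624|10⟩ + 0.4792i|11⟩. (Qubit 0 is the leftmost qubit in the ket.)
-0.8364|00⟩ + 0.1529i|01⟩ - 0.04101|10⟩ - 0.5247i|11⟩

H on qubit 0 mixes each pair of kets that differ only in qubit 0: amplitudes (a, b) of (|…0…⟩, |…1…⟩) become ((a + b)/√2, (a − b)/√2). Kets absent from the input have amplitude 0.
(|00⟩, |10⟩): (a, b) = (-0.6204, -0.5624) → (-0.8364, -0.04101)
(|01⟩, |11⟩): (a, b) = (-0.2629i, 0.4792i) → (0.1529i, -0.5247i)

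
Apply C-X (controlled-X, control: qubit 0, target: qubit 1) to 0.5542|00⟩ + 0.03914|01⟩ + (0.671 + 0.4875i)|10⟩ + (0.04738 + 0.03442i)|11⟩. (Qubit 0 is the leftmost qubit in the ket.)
0.5542|00⟩ + 0.03914|01⟩ + (0.04738 + 0.03442i)|10⟩ + (0.671 + 0.4875i)|11⟩

C-X leaves the control-|0⟩ kets |00⟩, |01⟩ unchanged and applies X to qubit 1 on the control-|1⟩ pair (|10⟩, |11⟩).
X = [[0, 1], [1, 0]].
With a = amp(|10⟩) = (0.671 + 0.4875i) and b = amp(|11⟩) = (0.04738 + 0.03442i):
new amp(|10⟩) = (1)·b = (0.04738 + 0.03442i)
new amp(|11⟩) = (1)·a = (0.671 + 0.4875i)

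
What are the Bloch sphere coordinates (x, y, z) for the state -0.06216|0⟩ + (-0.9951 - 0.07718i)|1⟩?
(0.1237, 0.009595, -0.9923)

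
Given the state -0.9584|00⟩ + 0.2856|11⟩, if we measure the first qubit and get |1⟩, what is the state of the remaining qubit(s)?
|1⟩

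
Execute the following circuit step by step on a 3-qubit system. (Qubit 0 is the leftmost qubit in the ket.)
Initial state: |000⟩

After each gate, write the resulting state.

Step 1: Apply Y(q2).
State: i|001⟩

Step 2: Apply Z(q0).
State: i|001⟩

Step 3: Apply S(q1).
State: i|001⟩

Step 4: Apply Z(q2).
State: -i|001⟩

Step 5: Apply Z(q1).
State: -i|001⟩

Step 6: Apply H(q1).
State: -(1/√2)i|001⟩ - (1/√2)i|011⟩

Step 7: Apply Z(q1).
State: -(1/√2)i|001⟩ + (1/√2)i|011⟩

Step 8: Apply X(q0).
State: -(1/√2)i|101⟩ + (1/√2)i|111⟩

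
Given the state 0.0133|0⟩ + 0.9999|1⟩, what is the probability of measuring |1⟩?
0.9998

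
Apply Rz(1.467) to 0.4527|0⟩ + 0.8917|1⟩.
(0.3363 - 0.3031i)|0⟩ + (0.6624 + 0.597i)|1⟩

Rz(1.467) = [[e^(−iθ/2), 0], [0, e^(iθ/2)]] with e^(±iθ/2) = cos(θ/2) ± i·sin(θ/2); θ = 1.467, cos(θ/2) ≈ 0.742836, sin(θ/2) ≈ 0.669474.
With a = amp(|0⟩) = 0.4527 and b = amp(|1⟩) = 0.8917:
new amp(|0⟩) = (0.742836 - 0.669474i)·a = (0.3363 - 0.3031i)
new amp(|1⟩) = (0.742836 + 0.669474i)·b = (0.6624 + 0.597i)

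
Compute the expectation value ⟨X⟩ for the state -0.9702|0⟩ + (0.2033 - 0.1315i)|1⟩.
-0.3945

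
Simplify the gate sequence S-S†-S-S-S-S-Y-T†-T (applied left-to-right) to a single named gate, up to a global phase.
Y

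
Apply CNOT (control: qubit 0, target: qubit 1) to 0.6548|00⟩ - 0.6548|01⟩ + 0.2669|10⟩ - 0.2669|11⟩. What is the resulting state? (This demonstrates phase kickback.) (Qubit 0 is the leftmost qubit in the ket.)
0.6548|00⟩ - 0.6548|01⟩ - 0.2669|10⟩ + 0.2669|11⟩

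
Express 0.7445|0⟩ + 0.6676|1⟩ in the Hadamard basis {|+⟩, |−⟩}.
0.9985|+⟩ + 0.05438|−⟩

With |ψ⟩ = α|0⟩ + β|1⟩, the Hadamard-basis coefficients are ⟨+|ψ⟩ = (α + β)/√2 and ⟨−|ψ⟩ = (α − β)/√2.
Here α = 0.7445, β = 0.6676: (α + β)/√2 = 0.9985, (α − β)/√2 = 0.05438.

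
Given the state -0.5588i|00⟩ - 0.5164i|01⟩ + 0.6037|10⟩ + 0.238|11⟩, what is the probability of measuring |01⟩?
0.2667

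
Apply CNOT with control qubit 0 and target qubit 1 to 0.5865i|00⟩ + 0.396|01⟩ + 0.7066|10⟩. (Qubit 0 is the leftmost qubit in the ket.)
0.5865i|00⟩ + 0.396|01⟩ + 0.7066|11⟩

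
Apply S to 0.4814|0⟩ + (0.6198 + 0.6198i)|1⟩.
0.4814|0⟩ + (-0.6198 + 0.6198i)|1⟩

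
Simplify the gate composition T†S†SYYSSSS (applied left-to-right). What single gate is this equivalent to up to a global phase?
T†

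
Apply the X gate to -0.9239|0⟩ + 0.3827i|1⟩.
0.3827i|0⟩ - 0.9239|1⟩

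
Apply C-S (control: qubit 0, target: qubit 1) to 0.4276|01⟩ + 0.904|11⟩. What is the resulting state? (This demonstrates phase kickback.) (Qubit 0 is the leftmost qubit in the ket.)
0.4276|01⟩ + 0.904i|11⟩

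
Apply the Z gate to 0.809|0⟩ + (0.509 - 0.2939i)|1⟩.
0.809|0⟩ + (-0.509 + 0.2939i)|1⟩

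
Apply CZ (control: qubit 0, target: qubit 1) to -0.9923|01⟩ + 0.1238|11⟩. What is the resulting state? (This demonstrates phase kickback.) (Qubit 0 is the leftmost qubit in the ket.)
-0.9923|01⟩ - 0.1238|11⟩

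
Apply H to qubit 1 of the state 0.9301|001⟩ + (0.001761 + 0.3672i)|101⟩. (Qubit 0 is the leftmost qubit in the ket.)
0.6577|001⟩ + 0.6577|011⟩ + (0.001245 + 0.2596i)|101⟩ + (0.001245 + 0.2596i)|111⟩

H on qubit 1 mixes each pair of kets that differ only in qubit 1: amplitudes (a, b) of (|…0…⟩, |…1…⟩) become ((a + b)/√2, (a − b)/√2). Kets absent from the input have amplitude 0.
(|001⟩, |011⟩): (a, b) = (0.9301, 0) → (0.6577, 0.6577)
(|101⟩, |111⟩): (a, b) = ((0.001761 + 0.3672i), 0) → ((0.001245 + 0.2596i), (0.001245 + 0.2596i))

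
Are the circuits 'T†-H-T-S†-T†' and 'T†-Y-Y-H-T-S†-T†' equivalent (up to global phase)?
Yes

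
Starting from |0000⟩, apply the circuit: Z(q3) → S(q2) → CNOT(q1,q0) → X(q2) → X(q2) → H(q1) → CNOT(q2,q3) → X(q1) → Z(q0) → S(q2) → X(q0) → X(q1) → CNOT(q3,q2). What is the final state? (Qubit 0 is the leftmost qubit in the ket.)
1/√2|1000⟩ + 1/√2|1100⟩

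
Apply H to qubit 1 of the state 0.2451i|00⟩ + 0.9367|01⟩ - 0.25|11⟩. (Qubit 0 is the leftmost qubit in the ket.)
(0.6623 + 0.1733i)|00⟩ + (-0.6623 + 0.1733i)|01⟩ - 0.1768|10⟩ + 0.1768|11⟩

H on qubit 1 mixes each pair of kets that differ only in qubit 1: amplitudes (a, b) of (|…0…⟩, |…1…⟩) become ((a + b)/√2, (a − b)/√2). Kets absent from the input have amplitude 0.
(|00⟩, |01⟩): (a, b) = (0.2451i, 0.9367) → ((0.6623 + 0.1733i), (-0.6623 + 0.1733i))
(|10⟩, |11⟩): (a, b) = (0, -0.25) → (-0.1768, 0.1768)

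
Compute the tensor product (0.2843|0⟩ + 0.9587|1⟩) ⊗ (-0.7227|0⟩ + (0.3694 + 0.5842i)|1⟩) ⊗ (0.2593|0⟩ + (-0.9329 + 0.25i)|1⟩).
-0.05328|000⟩ + (0.1917 - 0.05137i)|001⟩ + (0.02723 + 0.04307i)|010⟩ + (-0.1395 - 0.1287i)|011⟩ - 0.1797|100⟩ + (0.6464 - 0.1732i)|101⟩ + (0.09183 + 0.1452i)|110⟩ + (-0.4704 - 0.434i)|111⟩

amp(|b₁b₂…⟩) = product of the factor amplitudes for bits b₁, b₂, …; only kets whose every factor amplitude is nonzero survive.
|000⟩: (0.2843)(-0.7227)(0.2593) = -0.05328
|001⟩: (0.2843)(-0.7227)(-0.9329 + 0.25i) = (0.1917 - 0.05137i)
|010⟩: (0.2843)(0.3694 + 0.5842i)(0.2593) = (0.02723 + 0.04307i)
|011⟩: (0.2843)(0.3694 + 0.5842i)(-0.9329 + 0.25i) = (-0.1395 - 0.1287i)
|100⟩: (0.9587)(-0.7227)(0.2593) = -0.1797
|101⟩: (0.9587)(-0.7227)(-0.9329 + 0.25i) = (0.6464 - 0.1732i)
|110⟩: (0.9587)(0.3694 + 0.5842i)(0.2593) = (0.09183 + 0.1452i)
|111⟩: (0.9587)(0.3694 + 0.5842i)(-0.9329 + 0.25i) = (-0.4704 - 0.434i)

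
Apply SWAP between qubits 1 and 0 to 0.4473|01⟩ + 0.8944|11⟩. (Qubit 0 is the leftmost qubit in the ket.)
0.4473|10⟩ + 0.8944|11⟩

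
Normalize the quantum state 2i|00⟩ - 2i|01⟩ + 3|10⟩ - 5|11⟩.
0.3086i|00⟩ - 0.3086i|01⟩ + 0.4629|10⟩ - 0.7715|11⟩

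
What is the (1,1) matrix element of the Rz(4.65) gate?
(-0.6847 + 0.7288i)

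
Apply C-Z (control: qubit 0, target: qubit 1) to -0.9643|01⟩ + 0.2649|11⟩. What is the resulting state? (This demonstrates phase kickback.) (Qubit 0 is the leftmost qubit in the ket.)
-0.9643|01⟩ - 0.2649|11⟩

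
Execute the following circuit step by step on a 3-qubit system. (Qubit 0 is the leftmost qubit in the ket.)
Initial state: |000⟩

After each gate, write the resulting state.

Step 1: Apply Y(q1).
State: i|010⟩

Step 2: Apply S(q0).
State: i|010⟩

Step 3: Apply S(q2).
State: i|010⟩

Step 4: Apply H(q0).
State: (1/√2)i|010⟩ + (1/√2)i|110⟩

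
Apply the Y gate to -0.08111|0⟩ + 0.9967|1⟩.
-0.9967i|0⟩ - 0.08111i|1⟩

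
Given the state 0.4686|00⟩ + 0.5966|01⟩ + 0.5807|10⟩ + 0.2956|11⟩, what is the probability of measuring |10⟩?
0.3372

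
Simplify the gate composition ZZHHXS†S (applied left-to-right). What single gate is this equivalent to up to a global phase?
X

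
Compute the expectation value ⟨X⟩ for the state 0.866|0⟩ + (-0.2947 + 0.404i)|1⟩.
-0.5104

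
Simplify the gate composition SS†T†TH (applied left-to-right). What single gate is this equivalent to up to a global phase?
H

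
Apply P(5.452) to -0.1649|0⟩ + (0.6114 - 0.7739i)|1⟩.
-0.1649|0⟩ + (-0.1596 - 0.9733i)|1⟩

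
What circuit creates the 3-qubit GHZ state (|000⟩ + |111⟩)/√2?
H(q0) → CNOT(q0,q1) → CNOT(q0,q2)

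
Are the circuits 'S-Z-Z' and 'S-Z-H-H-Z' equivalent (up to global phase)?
Yes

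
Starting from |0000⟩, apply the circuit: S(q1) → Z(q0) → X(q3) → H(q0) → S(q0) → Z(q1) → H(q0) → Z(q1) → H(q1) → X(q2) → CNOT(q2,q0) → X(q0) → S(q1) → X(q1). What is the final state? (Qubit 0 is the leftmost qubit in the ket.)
(-1/√8 + (1/√8)i)|0011⟩ + (1/√8 + (1/√8)i)|0111⟩ + (1/√8 + (1/√8)i)|1011⟩ + (1/√8 - (1/√8)i)|1111⟩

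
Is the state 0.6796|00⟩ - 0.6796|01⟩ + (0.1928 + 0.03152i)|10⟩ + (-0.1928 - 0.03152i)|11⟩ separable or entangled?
Separable

Writing the state as a|00⟩ + b|01⟩ + c|10⟩ + d|11⟩, it is a product state iff ad − bc = 0.
Here (a, b, c, d) = (0.6796, -0.6796, (0.1928 + 0.03152i), (-0.1928 - 0.03152i)): ad − bc = (0.6796)(-0.1928 - 0.03152i) − (-0.6796)(0.1928 + 0.03152i) = 0, so the state is separable.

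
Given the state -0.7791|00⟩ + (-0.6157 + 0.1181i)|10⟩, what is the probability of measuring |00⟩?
0.607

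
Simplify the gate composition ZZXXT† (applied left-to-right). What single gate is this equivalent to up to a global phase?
T†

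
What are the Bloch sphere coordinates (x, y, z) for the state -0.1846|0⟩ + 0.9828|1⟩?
(-0.3628, 0, -0.9318)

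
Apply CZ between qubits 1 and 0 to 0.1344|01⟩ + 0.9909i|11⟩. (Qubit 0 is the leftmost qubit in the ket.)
0.1344|01⟩ - 0.9909i|11⟩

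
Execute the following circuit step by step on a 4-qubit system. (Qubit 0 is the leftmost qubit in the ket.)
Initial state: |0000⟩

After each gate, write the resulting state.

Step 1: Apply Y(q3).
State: i|0001⟩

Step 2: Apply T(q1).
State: i|0001⟩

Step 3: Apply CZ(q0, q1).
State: i|0001⟩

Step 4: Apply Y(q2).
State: -|0011⟩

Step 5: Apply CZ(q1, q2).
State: -|0011⟩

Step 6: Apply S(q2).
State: -i|0011⟩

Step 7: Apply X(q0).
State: -i|1011⟩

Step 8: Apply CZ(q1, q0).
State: -i|1011⟩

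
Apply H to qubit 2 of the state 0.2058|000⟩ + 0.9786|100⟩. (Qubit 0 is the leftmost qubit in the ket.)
0.1455|000⟩ + 0.1455|001⟩ + 0.692|100⟩ + 0.692|101⟩

H on qubit 2 mixes each pair of kets that differ only in qubit 2: amplitudes (a, b) of (|…0…⟩, |…1…⟩) become ((a + b)/√2, (a − b)/√2). Kets absent from the input have amplitude 0.
(|000⟩, |001⟩): (a, b) = (0.2058, 0) → (0.1455, 0.1455)
(|100⟩, |101⟩): (a, b) = (0.9786, 0) → (0.692, 0.692)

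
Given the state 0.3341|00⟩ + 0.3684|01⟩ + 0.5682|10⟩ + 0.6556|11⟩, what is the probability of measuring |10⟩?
0.3229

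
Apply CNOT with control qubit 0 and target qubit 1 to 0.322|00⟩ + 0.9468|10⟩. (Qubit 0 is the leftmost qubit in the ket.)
0.322|00⟩ + 0.9468|11⟩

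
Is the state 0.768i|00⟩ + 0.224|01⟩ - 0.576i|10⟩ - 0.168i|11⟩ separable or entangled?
Entangled

Writing the state as a|00⟩ + b|01⟩ + c|10⟩ + d|11⟩, it is a product state iff ad − bc = 0.
Here (a, b, c, d) = (0.768i, 0.224, -0.576i, -0.168i): ad − bc = (0.768i)(-0.168i) − (0.224)(-0.576i) = (0.129 + 0.129i) ≠ 0, so the state is entangled.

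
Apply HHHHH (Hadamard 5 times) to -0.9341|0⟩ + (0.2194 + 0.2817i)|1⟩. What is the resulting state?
(-0.5054 + 0.1992i)|0⟩ + (-0.8156 - 0.1992i)|1⟩

H² = I, so H^5 = H: a single Hadamard. With (a, b) = (-0.9341, (0.2194 + 0.2817i)), H gives ((a + b)/√2, (a − b)/√2) = ((-0.5054 + 0.1992i), (-0.8156 - 0.1992i)).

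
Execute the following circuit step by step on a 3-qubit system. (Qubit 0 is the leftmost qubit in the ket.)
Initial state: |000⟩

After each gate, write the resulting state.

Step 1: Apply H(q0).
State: 1/√2|000⟩ + 1/√2|100⟩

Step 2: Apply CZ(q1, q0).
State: 1/√2|000⟩ + 1/√2|100⟩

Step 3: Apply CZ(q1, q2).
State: 1/√2|000⟩ + 1/√2|100⟩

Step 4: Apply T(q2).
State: 1/√2|000⟩ + 1/√2|100⟩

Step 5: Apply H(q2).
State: 1/2|000⟩ + 1/2|001⟩ + 1/2|100⟩ + 1/2|101⟩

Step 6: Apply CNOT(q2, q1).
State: 1/2|000⟩ + 1/2|011⟩ + 1/2|100⟩ + 1/2|111⟩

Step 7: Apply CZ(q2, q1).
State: 1/2|000⟩ - 1/2|011⟩ + 1/2|100⟩ - 1/2|111⟩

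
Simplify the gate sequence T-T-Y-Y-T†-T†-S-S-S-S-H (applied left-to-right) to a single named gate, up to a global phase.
H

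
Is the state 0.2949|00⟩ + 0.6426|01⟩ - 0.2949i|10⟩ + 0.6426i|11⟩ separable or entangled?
Entangled

Writing the state as a|00⟩ + b|01⟩ + c|10⟩ + d|11⟩, it is a product state iff ad − bc = 0.
Here (a, b, c, d) = (0.2949, 0.6426, -0.2949i, 0.6426i): ad − bc = (0.2949)(0.6426i) − (0.6426)(-0.2949i) = 0.379i ≠ 0, so the state is entangled.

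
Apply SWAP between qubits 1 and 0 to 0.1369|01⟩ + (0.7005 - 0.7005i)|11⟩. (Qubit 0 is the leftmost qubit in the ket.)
0.1369|10⟩ + (0.7005 - 0.7005i)|11⟩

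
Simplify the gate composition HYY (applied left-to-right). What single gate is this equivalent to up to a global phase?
H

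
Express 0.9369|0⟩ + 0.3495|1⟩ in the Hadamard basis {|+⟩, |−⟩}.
0.9096|+⟩ + 0.4154|−⟩

With |ψ⟩ = α|0⟩ + β|1⟩, the Hadamard-basis coefficients are ⟨+|ψ⟩ = (α + β)/√2 and ⟨−|ψ⟩ = (α − β)/√2.
Here α = 0.9369, β = 0.3495: (α + β)/√2 = 0.9096, (α − β)/√2 = 0.4154.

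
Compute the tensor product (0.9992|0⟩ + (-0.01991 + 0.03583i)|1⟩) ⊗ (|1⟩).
0.9992|01⟩ + (-0.01991 + 0.03583i)|11⟩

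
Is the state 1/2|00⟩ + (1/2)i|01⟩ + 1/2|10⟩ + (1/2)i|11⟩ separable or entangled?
Separable

Writing the state as a|00⟩ + b|01⟩ + c|10⟩ + d|11⟩, it is a product state iff ad − bc = 0.
Here (a, b, c, d) = (1/2, (1/2)i, 1/2, (1/2)i): ad − bc = (1/2)((1/2)i) − ((1/2)i)(1/2) = 0, so the state is separable.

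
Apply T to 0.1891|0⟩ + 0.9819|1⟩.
0.1891|0⟩ + (0.6943 + 0.6943i)|1⟩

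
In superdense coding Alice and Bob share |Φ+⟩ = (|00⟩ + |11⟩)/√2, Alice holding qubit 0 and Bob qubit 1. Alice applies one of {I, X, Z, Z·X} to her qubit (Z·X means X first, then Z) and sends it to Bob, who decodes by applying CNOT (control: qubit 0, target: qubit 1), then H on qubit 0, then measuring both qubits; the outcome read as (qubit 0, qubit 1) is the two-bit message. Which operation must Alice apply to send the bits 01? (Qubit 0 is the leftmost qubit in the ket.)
X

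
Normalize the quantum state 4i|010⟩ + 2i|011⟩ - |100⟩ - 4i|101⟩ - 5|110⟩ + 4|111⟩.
0.4529i|010⟩ + 0.2265i|011⟩ - 0.1132|100⟩ - 0.4529i|101⟩ - 0.5661|110⟩ + 0.4529|111⟩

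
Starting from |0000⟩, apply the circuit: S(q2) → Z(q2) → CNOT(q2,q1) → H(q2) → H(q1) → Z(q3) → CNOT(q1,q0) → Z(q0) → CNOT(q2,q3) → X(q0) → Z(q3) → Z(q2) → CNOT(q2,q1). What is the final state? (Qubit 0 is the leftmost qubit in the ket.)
-1/2|0011⟩ - 1/2|0100⟩ + 1/2|1000⟩ + 1/2|1111⟩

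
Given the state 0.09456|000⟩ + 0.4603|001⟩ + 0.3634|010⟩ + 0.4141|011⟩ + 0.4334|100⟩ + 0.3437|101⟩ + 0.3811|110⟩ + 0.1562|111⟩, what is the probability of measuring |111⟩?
0.0244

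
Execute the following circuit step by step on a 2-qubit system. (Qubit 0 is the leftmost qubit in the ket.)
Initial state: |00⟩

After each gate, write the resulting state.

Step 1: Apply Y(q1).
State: i|01⟩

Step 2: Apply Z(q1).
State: -i|01⟩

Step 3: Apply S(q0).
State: -i|01⟩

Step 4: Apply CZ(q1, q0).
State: -i|01⟩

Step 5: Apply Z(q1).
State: i|01⟩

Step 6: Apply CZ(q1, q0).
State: i|01⟩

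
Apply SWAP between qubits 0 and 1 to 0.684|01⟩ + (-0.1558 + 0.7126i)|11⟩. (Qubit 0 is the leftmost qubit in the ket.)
0.684|10⟩ + (-0.1558 + 0.7126i)|11⟩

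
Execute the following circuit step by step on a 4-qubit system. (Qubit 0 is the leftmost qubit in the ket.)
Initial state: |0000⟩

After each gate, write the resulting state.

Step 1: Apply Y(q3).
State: i|0001⟩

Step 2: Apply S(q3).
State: -|0001⟩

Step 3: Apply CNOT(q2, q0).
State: -|0001⟩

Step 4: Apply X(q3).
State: -|0000⟩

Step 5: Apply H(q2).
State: -1/√2|0000⟩ - 1/√2|0010⟩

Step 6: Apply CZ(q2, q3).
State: -1/√2|0000⟩ - 1/√2|0010⟩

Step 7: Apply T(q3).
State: -1/√2|0000⟩ - 1/√2|0010⟩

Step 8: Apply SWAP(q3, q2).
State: -1/√2|0000⟩ - 1/√2|0001⟩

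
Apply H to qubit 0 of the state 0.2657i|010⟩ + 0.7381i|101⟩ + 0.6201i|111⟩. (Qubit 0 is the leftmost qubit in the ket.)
0.5219i|001⟩ + 0.1879i|010⟩ + 0.4385i|011⟩ - 0.5219i|101⟩ + 0.1879i|110⟩ - 0.4385i|111⟩

H on qubit 0 mixes each pair of kets that differ only in qubit 0: amplitudes (a, b) of (|…0…⟩, |…1…⟩) become ((a + b)/√2, (a − b)/√2). Kets absent from the input have amplitude 0.
(|001⟩, |101⟩): (a, b) = (0, 0.7381i) → (0.5219i, -0.5219i)
(|010⟩, |110⟩): (a, b) = (0.2657i, 0) → (0.1879i, 0.1879i)
(|011⟩, |111⟩): (a, b) = (0, 0.6201i) → (0.4385i, -0.4385i)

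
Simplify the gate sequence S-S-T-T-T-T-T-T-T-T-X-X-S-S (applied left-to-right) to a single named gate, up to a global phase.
I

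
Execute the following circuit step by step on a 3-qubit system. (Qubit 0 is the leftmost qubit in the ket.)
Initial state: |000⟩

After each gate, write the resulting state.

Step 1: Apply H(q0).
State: 1/√2|000⟩ + 1/√2|100⟩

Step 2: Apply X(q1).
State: 1/√2|010⟩ + 1/√2|110⟩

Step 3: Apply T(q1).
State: (1/2 + (1/2)i)|010⟩ + (1/2 + (1/2)i)|110⟩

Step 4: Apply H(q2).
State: (1/√8 + (1/√8)i)|010⟩ + (1/√8 + (1/√8)i)|011⟩ + (1/√8 + (1/√8)i)|110⟩ + (1/√8 + (1/√8)i)|111⟩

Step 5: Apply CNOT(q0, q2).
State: (1/√8 + (1/√8)i)|010⟩ + (1/√8 + (1/√8)i)|011⟩ + (1/√8 + (1/√8)i)|110⟩ + (1/√8 + (1/√8)i)|111⟩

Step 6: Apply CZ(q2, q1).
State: (1/√8 + (1/√8)i)|010⟩ + (-1/√8 - (1/√8)i)|011⟩ + (1/√8 + (1/√8)i)|110⟩ + (-1/√8 - (1/√8)i)|111⟩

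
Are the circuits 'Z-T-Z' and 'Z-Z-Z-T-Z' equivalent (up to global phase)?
Yes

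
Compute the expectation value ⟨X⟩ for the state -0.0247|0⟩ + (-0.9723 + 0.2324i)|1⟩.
0.04803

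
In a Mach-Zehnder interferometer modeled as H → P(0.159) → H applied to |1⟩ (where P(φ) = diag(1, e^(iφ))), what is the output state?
(0.006307 - 0.07917i)|0⟩ + (0.9937 + 0.07917i)|1⟩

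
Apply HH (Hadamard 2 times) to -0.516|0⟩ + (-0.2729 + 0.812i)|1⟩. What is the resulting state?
-0.516|0⟩ + (-0.2729 + 0.812i)|1⟩

H² = I, so an even number of Hadamards cancels: H^2 = I and the state is unchanged.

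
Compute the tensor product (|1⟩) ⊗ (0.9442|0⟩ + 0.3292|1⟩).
0.9442|10⟩ + 0.3292|11⟩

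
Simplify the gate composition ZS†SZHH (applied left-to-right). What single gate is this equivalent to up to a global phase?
I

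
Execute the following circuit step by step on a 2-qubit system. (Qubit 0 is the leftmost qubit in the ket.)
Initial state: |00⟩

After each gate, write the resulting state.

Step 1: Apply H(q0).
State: 1/√2|00⟩ + 1/√2|10⟩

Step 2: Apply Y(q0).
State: -(1/√2)i|00⟩ + (1/√2)i|10⟩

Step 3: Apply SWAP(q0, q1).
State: -(1/√2)i|00⟩ + (1/√2)i|01⟩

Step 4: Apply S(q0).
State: -(1/√2)i|00⟩ + (1/√2)i|01⟩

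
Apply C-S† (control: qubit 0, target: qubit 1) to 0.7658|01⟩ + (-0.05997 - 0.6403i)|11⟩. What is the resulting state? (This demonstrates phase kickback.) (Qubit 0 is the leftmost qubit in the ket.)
0.7658|01⟩ + (-0.6403 + 0.05997i)|11⟩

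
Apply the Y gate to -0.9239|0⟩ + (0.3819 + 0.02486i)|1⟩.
(0.02486 - 0.3819i)|0⟩ - 0.9239i|1⟩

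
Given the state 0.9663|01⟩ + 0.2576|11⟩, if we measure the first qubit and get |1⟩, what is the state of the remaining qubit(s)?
|1⟩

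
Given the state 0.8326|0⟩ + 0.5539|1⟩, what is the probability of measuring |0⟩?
0.6932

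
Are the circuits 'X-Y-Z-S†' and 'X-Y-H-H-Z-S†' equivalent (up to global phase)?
Yes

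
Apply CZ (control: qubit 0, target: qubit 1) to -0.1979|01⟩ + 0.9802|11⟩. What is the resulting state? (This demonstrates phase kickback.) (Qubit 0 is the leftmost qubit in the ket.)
-0.1979|01⟩ - 0.9802|11⟩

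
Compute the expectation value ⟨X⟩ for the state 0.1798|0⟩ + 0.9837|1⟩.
0.3537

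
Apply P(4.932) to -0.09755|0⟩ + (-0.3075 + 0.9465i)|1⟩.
-0.09755|0⟩ + (0.8568 + 0.5063i)|1⟩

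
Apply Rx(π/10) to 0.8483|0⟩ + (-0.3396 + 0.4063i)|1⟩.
(0.9014 + 0.05313i)|0⟩ + (-0.3354 + 0.2686i)|1⟩

Rx(π/10) = [[cos(θ/2), −i·sin(θ/2)], [−i·sin(θ/2), cos(θ/2)]]; θ = π/10, cos(θ/2) ≈ 0.987688, sin(θ/2) ≈ 0.156434.
With a = amp(|0⟩) = 0.8483 and b = amp(|1⟩) = (-0.3396 + 0.4063i):
new amp(|0⟩) = (0.987688)·a + (-0.156434i)·b = (0.9014 + 0.05313i)
new amp(|1⟩) = (-0.156434i)·a + (0.987688)·b = (-0.3354 + 0.2686i)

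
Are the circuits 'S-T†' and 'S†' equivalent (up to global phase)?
No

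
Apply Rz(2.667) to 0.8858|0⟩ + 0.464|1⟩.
(0.2082 - 0.861i)|0⟩ + (0.1091 + 0.451i)|1⟩

Rz(2.667) = [[e^(−iθ/2), 0], [0, e^(iθ/2)]] with e^(±iθ/2) = cos(θ/2) ± i·sin(θ/2); θ = 2.667, cos(θ/2) ≈ 0.235076, sin(θ/2) ≈ 0.971977.
With a = amp(|0⟩) = 0.8858 and b = amp(|1⟩) = 0.464:
new amp(|0⟩) = (0.235076 - 0.971977i)·a = (0.2082 - 0.861i)
new amp(|1⟩) = (0.235076 + 0.971977i)·b = (0.1091 + 0.451i)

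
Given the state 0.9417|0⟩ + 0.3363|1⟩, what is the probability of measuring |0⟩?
0.8868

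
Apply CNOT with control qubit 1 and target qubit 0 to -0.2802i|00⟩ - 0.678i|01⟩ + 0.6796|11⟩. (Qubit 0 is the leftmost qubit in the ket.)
-0.2802i|00⟩ + 0.6796|01⟩ - 0.678i|11⟩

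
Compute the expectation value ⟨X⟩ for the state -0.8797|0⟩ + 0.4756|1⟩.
-0.8368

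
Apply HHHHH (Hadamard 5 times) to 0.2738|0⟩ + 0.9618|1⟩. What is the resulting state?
0.8737|0⟩ - 0.4865|1⟩

H² = I, so H^5 = H: a single Hadamard. With (a, b) = (0.2738, 0.9618), H gives ((a + b)/√2, (a − b)/√2) = (0.8737, -0.4865).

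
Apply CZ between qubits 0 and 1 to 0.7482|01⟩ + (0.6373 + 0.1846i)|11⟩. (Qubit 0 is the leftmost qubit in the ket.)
0.7482|01⟩ + (-0.6373 - 0.1846i)|11⟩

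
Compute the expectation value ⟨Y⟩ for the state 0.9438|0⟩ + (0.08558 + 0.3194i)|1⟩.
0.6029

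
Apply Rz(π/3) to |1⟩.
(0.866 + (1/2)i)|1⟩

Rz(π/3) = [[e^(−iθ/2), 0], [0, e^(iθ/2)]] with e^(±iθ/2) = cos(θ/2) ± i·sin(θ/2); θ = π/3, cos(θ/2) ≈ 0.866025, sin(θ/2) ≈ 0.5.
With a = amp(|0⟩) = 0 and b = amp(|1⟩) = 1:
new amp(|0⟩) = (0.866025 - 0.5i)·a = 0
new amp(|1⟩) = (0.866025 + 0.5i)·b = (0.866 + (1/2)i)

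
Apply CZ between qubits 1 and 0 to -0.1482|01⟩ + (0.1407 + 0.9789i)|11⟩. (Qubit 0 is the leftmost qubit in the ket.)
-0.1482|01⟩ + (-0.1407 - 0.9789i)|11⟩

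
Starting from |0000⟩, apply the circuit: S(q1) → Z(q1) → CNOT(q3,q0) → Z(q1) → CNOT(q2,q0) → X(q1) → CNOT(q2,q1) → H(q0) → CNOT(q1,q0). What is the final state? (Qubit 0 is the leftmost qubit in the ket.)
1/√2|0100⟩ + 1/√2|1100⟩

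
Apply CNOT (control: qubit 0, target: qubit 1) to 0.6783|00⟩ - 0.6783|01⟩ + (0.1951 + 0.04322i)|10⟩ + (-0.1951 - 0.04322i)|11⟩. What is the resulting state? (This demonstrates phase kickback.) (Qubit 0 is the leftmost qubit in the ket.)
0.6783|00⟩ - 0.6783|01⟩ + (-0.1951 - 0.04322i)|10⟩ + (0.1951 + 0.04322i)|11⟩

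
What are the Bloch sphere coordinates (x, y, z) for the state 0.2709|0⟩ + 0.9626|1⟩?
(0.5215, 0, -0.8532)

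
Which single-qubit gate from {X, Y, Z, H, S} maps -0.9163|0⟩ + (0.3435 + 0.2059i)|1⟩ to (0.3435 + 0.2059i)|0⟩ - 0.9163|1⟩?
X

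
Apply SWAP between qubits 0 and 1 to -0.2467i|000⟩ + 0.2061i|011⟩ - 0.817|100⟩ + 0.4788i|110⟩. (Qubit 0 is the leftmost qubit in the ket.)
-0.2467i|000⟩ - 0.817|010⟩ + 0.2061i|101⟩ + 0.4788i|110⟩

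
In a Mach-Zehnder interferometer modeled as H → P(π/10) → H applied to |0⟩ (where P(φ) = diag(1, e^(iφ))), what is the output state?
(0.9755 + 0.1545i)|0⟩ + (0.02447 - 0.1545i)|1⟩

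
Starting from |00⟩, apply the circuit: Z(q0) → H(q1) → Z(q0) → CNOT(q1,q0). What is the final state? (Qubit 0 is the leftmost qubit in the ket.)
1/√2|00⟩ + 1/√2|11⟩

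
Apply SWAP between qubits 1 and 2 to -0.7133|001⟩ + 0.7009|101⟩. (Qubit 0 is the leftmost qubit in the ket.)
-0.7133|010⟩ + 0.7009|110⟩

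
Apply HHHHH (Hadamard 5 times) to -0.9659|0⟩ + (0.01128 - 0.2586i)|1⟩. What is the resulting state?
(-0.675 - 0.1829i)|0⟩ + (-0.691 + 0.1829i)|1⟩

H² = I, so H^5 = H: a single Hadamard. With (a, b) = (-0.9659, (0.01128 - 0.2586i)), H gives ((a + b)/√2, (a − b)/√2) = ((-0.675 - 0.1829i), (-0.691 + 0.1829i)).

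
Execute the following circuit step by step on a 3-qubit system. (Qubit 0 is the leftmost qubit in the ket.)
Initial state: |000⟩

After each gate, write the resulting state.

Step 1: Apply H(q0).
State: 1/√2|000⟩ + 1/√2|100⟩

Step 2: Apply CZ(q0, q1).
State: 1/√2|000⟩ + 1/√2|100⟩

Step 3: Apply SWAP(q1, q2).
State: 1/√2|000⟩ + 1/√2|100⟩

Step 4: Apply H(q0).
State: |000⟩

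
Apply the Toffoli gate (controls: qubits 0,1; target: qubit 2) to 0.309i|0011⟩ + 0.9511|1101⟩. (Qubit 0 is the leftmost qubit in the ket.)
0.309i|0011⟩ + 0.9511|1111⟩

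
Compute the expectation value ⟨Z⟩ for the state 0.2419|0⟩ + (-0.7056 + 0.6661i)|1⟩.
-0.883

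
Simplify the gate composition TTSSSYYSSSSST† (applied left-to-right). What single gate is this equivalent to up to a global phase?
T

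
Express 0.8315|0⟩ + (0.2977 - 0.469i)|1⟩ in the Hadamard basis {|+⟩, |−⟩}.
(0.7985 - 0.3316i)|+⟩ + (0.3775 + 0.3316i)|−⟩

With |ψ⟩ = α|0⟩ + β|1⟩, the Hadamard-basis coefficients are ⟨+|ψ⟩ = (α + β)/√2 and ⟨−|ψ⟩ = (α − β)/√2.
Here α = 0.8315, β = (0.2977 - 0.469i): (α + β)/√2 = (0.7985 - 0.3316i), (α − β)/√2 = (0.3775 + 0.3316i).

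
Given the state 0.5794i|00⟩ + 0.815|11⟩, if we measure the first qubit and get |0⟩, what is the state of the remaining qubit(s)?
i|0⟩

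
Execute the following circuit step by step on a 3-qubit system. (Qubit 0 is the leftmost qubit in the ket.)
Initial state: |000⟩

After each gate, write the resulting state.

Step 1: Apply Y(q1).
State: i|010⟩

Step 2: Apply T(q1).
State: (-1/√2 + (1/√2)i)|010⟩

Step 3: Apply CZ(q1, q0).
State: (-1/√2 + (1/√2)i)|010⟩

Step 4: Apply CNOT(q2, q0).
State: (-1/√2 + (1/√2)i)|010⟩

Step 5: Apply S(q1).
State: (-1/√2 - (1/√2)i)|010⟩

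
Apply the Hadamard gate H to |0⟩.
1/√2|0⟩ + 1/√2|1⟩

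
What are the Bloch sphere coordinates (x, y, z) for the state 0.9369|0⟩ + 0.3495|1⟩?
(0.6549, 0, 0.7556)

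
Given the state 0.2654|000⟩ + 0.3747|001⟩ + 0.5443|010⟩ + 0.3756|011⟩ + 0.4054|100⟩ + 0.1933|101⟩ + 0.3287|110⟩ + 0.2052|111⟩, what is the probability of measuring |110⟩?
0.108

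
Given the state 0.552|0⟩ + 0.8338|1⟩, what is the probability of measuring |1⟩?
0.6952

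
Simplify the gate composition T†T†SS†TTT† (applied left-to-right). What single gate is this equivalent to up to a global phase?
T†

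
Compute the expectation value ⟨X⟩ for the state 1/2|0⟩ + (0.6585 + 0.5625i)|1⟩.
0.6585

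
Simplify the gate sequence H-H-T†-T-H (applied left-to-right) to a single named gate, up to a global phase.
H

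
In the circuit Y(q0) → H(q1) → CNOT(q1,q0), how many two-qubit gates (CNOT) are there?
1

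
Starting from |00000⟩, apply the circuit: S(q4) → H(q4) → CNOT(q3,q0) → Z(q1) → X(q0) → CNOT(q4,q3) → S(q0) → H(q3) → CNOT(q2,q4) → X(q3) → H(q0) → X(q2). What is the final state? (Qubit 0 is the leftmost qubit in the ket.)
(1/√8)i|00100⟩ - (1/√8)i|00101⟩ + (1/√8)i|00110⟩ + (1/√8)i|00111⟩ - (1/√8)i|10100⟩ + (1/√8)i|10101⟩ - (1/√8)i|10110⟩ - (1/√8)i|10111⟩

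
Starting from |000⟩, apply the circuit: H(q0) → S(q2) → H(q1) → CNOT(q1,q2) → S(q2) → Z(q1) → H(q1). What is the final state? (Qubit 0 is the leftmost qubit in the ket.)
1/√8|000⟩ - (1/√8)i|001⟩ + 1/√8|010⟩ + (1/√8)i|011⟩ + 1/√8|100⟩ - (1/√8)i|101⟩ + 1/√8|110⟩ + (1/√8)i|111⟩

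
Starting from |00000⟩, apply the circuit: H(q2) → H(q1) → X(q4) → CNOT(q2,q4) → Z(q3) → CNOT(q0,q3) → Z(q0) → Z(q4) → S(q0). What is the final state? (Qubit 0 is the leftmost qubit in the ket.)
-1/2|00001⟩ + 1/2|00100⟩ - 1/2|01001⟩ + 1/2|01100⟩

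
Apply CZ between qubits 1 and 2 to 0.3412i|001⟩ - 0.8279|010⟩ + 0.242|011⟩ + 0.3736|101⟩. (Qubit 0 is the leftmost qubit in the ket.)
0.3412i|001⟩ - 0.8279|010⟩ - 0.242|011⟩ + 0.3736|101⟩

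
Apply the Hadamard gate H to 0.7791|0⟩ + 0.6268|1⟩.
0.9941|0⟩ + 0.1077|1⟩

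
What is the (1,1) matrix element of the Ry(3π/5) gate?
0.5878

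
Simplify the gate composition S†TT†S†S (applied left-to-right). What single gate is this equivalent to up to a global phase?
S†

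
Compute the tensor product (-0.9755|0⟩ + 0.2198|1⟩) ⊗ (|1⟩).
-0.9755|01⟩ + 0.2198|11⟩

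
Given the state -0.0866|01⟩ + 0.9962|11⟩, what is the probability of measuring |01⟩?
0.0075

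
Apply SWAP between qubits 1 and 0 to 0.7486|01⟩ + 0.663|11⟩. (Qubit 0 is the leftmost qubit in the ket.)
0.7486|10⟩ + 0.663|11⟩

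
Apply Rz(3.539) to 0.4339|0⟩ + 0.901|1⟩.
(-0.08565 - 0.4254i)|0⟩ + (-0.1779 + 0.8833i)|1⟩

Rz(3.539) = [[e^(−iθ/2), 0], [0, e^(iθ/2)]] with e^(±iθ/2) = cos(θ/2) ± i·sin(θ/2); θ = 3.539, cos(θ/2) ≈ -0.197399, sin(θ/2) ≈ 0.980323.
With a = amp(|0⟩) = 0.4339 and b = amp(|1⟩) = 0.901:
new amp(|0⟩) = (-0.197399 - 0.980323i)·a = (-0.08565 - 0.4254i)
new amp(|1⟩) = (-0.197399 + 0.980323i)·b = (-0.1779 + 0.8833i)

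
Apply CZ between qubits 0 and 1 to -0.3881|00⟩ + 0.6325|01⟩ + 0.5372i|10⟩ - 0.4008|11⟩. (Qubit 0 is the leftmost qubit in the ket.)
-0.3881|00⟩ + 0.6325|01⟩ + 0.5372i|10⟩ + 0.4008|11⟩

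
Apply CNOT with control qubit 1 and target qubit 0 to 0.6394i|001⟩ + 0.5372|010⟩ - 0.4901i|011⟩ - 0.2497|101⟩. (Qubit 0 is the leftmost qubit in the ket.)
0.6394i|001⟩ - 0.2497|101⟩ + 0.5372|110⟩ - 0.4901i|111⟩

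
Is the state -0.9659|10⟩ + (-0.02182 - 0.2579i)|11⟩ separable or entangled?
Separable

Writing the state as a|00⟩ + b|01⟩ + c|10⟩ + d|11⟩, it is a product state iff ad − bc = 0.
Here (a, b, c, d) = (0, 0, -0.9659, (-0.02182 - 0.2579i)): ad − bc = (0)(-0.02182 - 0.2579i) − (0)(-0.9659) = 0, so the state is separable.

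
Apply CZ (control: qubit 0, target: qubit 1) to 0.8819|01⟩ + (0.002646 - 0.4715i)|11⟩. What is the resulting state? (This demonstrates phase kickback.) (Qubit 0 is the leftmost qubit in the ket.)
0.8819|01⟩ + (-0.002646 + 0.4715i)|11⟩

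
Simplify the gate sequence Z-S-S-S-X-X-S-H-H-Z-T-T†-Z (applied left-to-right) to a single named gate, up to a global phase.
Z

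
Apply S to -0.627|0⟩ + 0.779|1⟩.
-0.627|0⟩ + 0.779i|1⟩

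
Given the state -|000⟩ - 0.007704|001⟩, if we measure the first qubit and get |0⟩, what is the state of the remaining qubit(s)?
-|00⟩ - 0.007704|01⟩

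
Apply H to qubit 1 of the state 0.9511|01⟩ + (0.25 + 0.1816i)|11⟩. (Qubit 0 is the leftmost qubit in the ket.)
0.6725|00⟩ - 0.6725|01⟩ + (0.1768 + 0.1284i)|10⟩ + (-0.1768 - 0.1284i)|11⟩

H on qubit 1 mixes each pair of kets that differ only in qubit 1: amplitudes (a, b) of (|…0…⟩, |…1…⟩) become ((a + b)/√2, (a − b)/√2). Kets absent from the input have amplitude 0.
(|00⟩, |01⟩): (a, b) = (0, 0.9511) → (0.6725, -0.6725)
(|10⟩, |11⟩): (a, b) = (0, (0.25 + 0.1816i)) → ((0.1768 + 0.1284i), (-0.1768 - 0.1284i))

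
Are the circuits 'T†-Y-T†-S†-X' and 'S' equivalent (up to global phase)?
No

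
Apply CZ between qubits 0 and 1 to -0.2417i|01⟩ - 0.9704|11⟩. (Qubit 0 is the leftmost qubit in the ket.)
-0.2417i|01⟩ + 0.9704|11⟩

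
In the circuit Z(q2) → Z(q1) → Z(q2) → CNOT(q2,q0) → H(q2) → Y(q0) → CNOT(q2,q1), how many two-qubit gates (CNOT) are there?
2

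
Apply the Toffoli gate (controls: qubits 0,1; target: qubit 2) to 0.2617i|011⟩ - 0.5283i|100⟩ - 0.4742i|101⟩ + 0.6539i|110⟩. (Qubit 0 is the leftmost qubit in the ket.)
0.2617i|011⟩ - 0.5283i|100⟩ - 0.4742i|101⟩ + 0.6539i|111⟩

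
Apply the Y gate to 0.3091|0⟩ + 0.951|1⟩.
-0.951i|0⟩ + 0.3091i|1⟩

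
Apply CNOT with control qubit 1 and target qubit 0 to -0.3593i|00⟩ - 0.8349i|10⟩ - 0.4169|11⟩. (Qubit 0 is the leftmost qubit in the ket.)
-0.3593i|00⟩ - 0.4169|01⟩ - 0.8349i|10⟩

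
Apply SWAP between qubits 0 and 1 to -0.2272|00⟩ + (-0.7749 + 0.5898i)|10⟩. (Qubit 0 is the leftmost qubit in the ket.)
-0.2272|00⟩ + (-0.7749 + 0.5898i)|01⟩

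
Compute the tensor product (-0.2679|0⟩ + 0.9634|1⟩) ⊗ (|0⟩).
-0.2679|00⟩ + 0.9634|10⟩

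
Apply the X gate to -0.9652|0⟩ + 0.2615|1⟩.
0.2615|0⟩ - 0.9652|1⟩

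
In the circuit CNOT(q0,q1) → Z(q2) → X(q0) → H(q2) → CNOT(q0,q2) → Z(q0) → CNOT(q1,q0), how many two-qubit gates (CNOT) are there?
3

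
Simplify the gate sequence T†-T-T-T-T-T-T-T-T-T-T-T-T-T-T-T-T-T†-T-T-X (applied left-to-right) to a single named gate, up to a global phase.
X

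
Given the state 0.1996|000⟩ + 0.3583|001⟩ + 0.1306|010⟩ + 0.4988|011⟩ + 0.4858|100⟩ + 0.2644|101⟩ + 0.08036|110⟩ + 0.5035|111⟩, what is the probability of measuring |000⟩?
0.03984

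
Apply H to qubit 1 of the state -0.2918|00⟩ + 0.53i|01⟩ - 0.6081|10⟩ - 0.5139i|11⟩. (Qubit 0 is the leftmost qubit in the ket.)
(-0.2063 + 0.3748i)|00⟩ + (-0.2063 - 0.3748i)|01⟩ + (-0.43 - 0.3634i)|10⟩ + (-0.43 + 0.3634i)|11⟩

H on qubit 1 mixes each pair of kets that differ only in qubit 1: amplitudes (a, b) of (|…0…⟩, |…1…⟩) become ((a + b)/√2, (a − b)/√2). Kets absent from the input have amplitude 0.
(|00⟩, |01⟩): (a, b) = (-0.2918, 0.53i) → ((-0.2063 + 0.3748i), (-0.2063 - 0.3748i))
(|10⟩, |11⟩): (a, b) = (-0.6081, -0.5139i) → ((-0.43 - 0.3634i), (-0.43 + 0.3634i))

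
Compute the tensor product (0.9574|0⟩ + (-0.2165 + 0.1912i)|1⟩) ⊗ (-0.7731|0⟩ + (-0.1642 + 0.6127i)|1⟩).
-0.7402|00⟩ + (-0.1572 + 0.5866i)|01⟩ + (0.1674 - 0.1478i)|10⟩ + (-0.0816 - 0.164i)|11⟩

amp(|b₁b₂…⟩) = product of the factor amplitudes for bits b₁, b₂, …; only kets whose every factor amplitude is nonzero survive.
|00⟩: (0.9574)(-0.7731) = -0.7402
|01⟩: (0.9574)(-0.1642 + 0.6127i) = (-0.1572 + 0.5866i)
|10⟩: (-0.2165 + 0.1912i)(-0.7731) = (0.1674 - 0.1478i)
|11⟩: (-0.2165 + 0.1912i)(-0.1642 + 0.6127i) = (-0.0816 - 0.164i)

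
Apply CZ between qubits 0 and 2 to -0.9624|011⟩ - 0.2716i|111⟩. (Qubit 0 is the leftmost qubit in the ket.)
-0.9624|011⟩ + 0.2716i|111⟩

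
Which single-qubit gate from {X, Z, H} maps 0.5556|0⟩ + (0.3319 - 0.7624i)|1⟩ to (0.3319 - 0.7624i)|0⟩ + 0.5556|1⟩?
X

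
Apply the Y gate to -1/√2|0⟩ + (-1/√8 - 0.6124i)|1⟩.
(-0.6124 + (1/√8)i)|0⟩ - (1/√2)i|1⟩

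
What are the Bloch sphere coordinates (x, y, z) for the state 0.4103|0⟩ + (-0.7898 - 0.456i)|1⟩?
(-0.6481, -0.3742, -0.6634)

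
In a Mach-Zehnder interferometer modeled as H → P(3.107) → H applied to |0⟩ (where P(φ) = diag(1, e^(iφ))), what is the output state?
(0.0002991 + 0.01729i)|0⟩ + (0.9997 - 0.01729i)|1⟩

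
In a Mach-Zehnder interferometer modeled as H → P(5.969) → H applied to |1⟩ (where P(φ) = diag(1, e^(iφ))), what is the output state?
(0.02448 + 0.1545i)|0⟩ + (0.9755 - 0.1545i)|1⟩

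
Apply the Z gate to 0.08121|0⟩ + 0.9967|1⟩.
0.08121|0⟩ - 0.9967|1⟩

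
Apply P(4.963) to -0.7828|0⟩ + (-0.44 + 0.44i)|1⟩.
-0.7828|0⟩ + (0.3171 + 0.5354i)|1⟩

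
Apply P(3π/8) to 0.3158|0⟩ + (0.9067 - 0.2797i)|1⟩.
0.3158|0⟩ + (0.6054 + 0.7306i)|1⟩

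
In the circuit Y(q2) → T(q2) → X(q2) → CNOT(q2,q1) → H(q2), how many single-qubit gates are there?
4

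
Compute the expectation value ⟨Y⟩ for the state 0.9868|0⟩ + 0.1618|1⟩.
0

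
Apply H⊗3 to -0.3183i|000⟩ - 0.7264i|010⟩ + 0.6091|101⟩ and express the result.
(0.2153 - 0.3694i)|000⟩ + (-0.2153 - 0.3694i)|001⟩ + (0.2153 + 0.1443i)|010⟩ + (-0.2153 + 0.1443i)|011⟩ + (-0.2153 - 0.3694i)|100⟩ + (0.2153 - 0.3694i)|101⟩ + (-0.2153 + 0.1443i)|110⟩ + (0.2153 + 0.1443i)|111⟩

H⊗3 gives amp(|y⟩) = (1/2√2) Σ_x (−1)^(x·y) amp(|x⟩), where x·y is the number of positions in which both x and y have a 1.
|000⟩: (-0.3183i - 0.7264i + 0.6091)/(2√2) = (0.2153 - 0.3694i)
|001⟩: (-0.3183i - 0.7264i - 0.6091)/(2√2) = (-0.2153 - 0.3694i)
|010⟩: (-0.3183i + 0.7264i + 0.6091)/(2√2) = (0.2153 + 0.1443i)
|011⟩: (-0.3183i + 0.7264i - 0.6091)/(2√2) = (-0.2153 + 0.1443i)
|100⟩: (-0.3183i - 0.7264i - 0.6091)/(2√2) = (-0.2153 - 0.3694i)
|101⟩: (-0.3183i - 0.7264i + 0.6091)/(2√2) = (0.2153 - 0.3694i)
|110⟩: (-0.3183i + 0.7264i - 0.6091)/(2√2) = (-0.2153 + 0.1443i)
|111⟩: (-0.3183i + 0.7264i + 0.6091)/(2√2) = (0.2153 + 0.1443i)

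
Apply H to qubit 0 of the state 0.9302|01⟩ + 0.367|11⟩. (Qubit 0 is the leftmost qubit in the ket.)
0.9173|01⟩ + 0.3982|11⟩

H on qubit 0 mixes each pair of kets that differ only in qubit 0: amplitudes (a, b) of (|…0…⟩, |…1…⟩) become ((a + b)/√2, (a − b)/√2). Kets absent from the input have amplitude 0.
(|01⟩, |11⟩): (a, b) = (0.9302, 0.367) → (0.9173, 0.3982)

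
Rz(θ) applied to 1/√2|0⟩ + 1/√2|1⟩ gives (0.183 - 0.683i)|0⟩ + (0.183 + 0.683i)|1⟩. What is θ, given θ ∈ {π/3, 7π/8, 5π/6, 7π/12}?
5π/6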